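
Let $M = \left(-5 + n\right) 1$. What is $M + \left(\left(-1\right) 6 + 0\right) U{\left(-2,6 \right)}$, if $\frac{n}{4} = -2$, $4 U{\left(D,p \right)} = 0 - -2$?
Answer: $-16$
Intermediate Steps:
$U{\left(D,p \right)} = \frac{1}{2}$ ($U{\left(D,p \right)} = \frac{0 - -2}{4} = \frac{0 + 2}{4} = \frac{1}{4} \cdot 2 = \frac{1}{2}$)
$n = -8$ ($n = 4 \left(-2\right) = -8$)
$M = -13$ ($M = \left(-5 - 8\right) 1 = \left(-13\right) 1 = -13$)
$M + \left(\left(-1\right) 6 + 0\right) U{\left(-2,6 \right)} = -13 + \left(\left(-1\right) 6 + 0\right) \frac{1}{2} = -13 + \left(-6 + 0\right) \frac{1}{2} = -13 - 3 = -16$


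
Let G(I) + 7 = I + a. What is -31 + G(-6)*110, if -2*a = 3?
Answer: -1626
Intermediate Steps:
a = -3/2 (a = -1/2*3 = -3/2 ≈ -1.5000)
G(I) = -17/2 + I (G(I) = -7 + (I - 3/2) = -7 + (-3/2 + I) = -17/2 + I)
-31 + G(-6)*110 = -31 + (-17/2 - 6)*110 = -31 - 29/2*110 = -31 - 1595 = -1626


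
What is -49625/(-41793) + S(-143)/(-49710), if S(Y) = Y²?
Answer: 179137077/230836670 ≈ 0.77603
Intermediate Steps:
-49625/(-41793) + S(-143)/(-49710) = -49625/(-41793) + (-143)²/(-49710) = -49625*(-1/41793) + 20449*(-1/49710) = 49625/41793 - 20449/49710 = 179137077/230836670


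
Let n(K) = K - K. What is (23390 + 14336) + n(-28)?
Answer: 37726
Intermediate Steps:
n(K) = 0
(23390 + 14336) + n(-28) = (23390 + 14336) + 0 = 37726 + 0 = 37726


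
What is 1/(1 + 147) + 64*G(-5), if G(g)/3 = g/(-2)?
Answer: 71041/148 ≈ 480.01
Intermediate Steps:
G(g) = -3*g/2 (G(g) = 3*(g/(-2)) = 3*(g*(-½)) = 3*(-g/2) = -3*g/2)
1/(1 + 147) + 64*G(-5) = 1/(1 + 147) + 64*(-3/2*(-5)) = 1/148 + 64*(15/2) = 1/148 + 480 = 71041/148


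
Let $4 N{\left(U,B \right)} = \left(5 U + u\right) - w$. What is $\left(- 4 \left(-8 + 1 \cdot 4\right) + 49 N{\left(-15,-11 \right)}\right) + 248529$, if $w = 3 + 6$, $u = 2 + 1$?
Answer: $\frac{990211}{4} \approx 2.4755 \cdot 10^{5}$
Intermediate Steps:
$u = 3$
$w = 9$
$N{\left(U,B \right)} = - \frac{3}{2} + \frac{5 U}{4}$ ($N{\left(U,B \right)} = \frac{\left(5 U + 3\right) - 9}{4} = \frac{\left(3 + 5 U\right) - 9}{4} = \frac{-6 + 5 U}{4} = - \frac{3}{2} + \frac{5 U}{4}$)
$\left(- 4 \left(-8 + 1 \cdot 4\right) + 49 N{\left(-15,-11 \right)}\right) + 248529 = \left(- 4 \left(-8 + 1 \cdot 4\right) + 49 \left(- \frac{3}{2} + \frac{5}{4} \left(-15\right)\right)\right) + 248529 = \left(- 4 \left(-8 + 4\right) + 49 \left(- \frac{3}{2} - \frac{75}{4}\right)\right) + 248529 = \left(\left(-4\right) \left(-4\right) + 49 \left(- \frac{81}{4}\right)\right) + 248529 = \left(16 - \frac{3969}{4}\right) + 248529 = - \frac{3905}{4} + 248529 = \frac{990211}{4}$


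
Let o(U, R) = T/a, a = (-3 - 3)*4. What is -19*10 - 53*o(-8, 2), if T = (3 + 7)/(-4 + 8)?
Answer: -8855/48 ≈ -184.48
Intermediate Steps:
T = 5/2 (T = 10/4 = 10*(1/4) = 5/2 ≈ 2.5000)
a = -24 (a = -6*4 = -24)
o(U, R) = -5/48 (o(U, R) = (5/2)/(-24) = (5/2)*(-1/24) = -5/48)
-19*10 - 53*o(-8, 2) = -19*10 - 53*(-5/48) = -190 + 265/48 = -8855/48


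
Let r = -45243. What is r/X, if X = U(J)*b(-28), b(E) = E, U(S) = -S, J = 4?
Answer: -45243/112 ≈ -403.96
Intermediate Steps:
X = 112 (X = -1*4*(-28) = -4*(-28) = 112)
r/X = -45243/112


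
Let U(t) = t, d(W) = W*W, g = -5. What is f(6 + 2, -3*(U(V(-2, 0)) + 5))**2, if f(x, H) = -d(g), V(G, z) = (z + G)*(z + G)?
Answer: 625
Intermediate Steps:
d(W) = W**2
V(G, z) = (G + z)**2 (V(G, z) = (G + z)*(G + z) = (G + z)**2)
f(x, H) = -25 (f(x, H) = -1*(-5)**2 = -1*25 = -25)
f(6 + 2, -3*(U(V(-2, 0)) + 5))**2 = (-25)**2 = 625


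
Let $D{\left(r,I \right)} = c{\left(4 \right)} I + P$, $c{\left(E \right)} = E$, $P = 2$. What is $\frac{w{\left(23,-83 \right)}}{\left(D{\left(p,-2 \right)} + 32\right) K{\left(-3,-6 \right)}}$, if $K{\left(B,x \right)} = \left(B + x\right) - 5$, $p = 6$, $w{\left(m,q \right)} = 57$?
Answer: $- \frac{57}{364} \approx -0.15659$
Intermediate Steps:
$D{\left(r,I \right)} = 2 + 4 I$ ($D{\left(r,I \right)} = 4 I + 2 = 2 + 4 I$)
$K{\left(B,x \right)} = -5 + B + x$
$\frac{w{\left(23,-83 \right)}}{\left(D{\left(p,-2 \right)} + 32\right) K{\left(-3,-6 \right)}} = \frac{57}{\left(\left(2 + 4 \left(-2\right)\right) + 32\right) \left(-5 - 3 - 6\right)} = \frac{57}{\left(\left(2 - 8\right) + 32\right) \left(-14\right)} = \frac{57}{\left(-6 + 32\right) \left(-14\right)} = \frac{57}{26 \left(-14\right)} = \frac{57}{-364} = 57 \left(- \frac{1}{364}\right) = - \frac{57}{364}$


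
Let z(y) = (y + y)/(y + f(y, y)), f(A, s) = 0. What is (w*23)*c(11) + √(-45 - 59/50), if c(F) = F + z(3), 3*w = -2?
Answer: -598/3 + I*√4618/10 ≈ -199.33 + 6.7956*I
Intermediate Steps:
w = -⅔ (w = (⅓)*(-2) = -⅔ ≈ -0.66667)
z(y) = 2 (z(y) = (y + y)/(y + 0) = (2*y)/y = 2)
c(F) = 2 + F (c(F) = F + 2 = 2 + F)
(w*23)*c(11) + √(-45 - 59/50) = (-⅔*23)*(2 + 11) + √(-45 - 59/50) = -46/3*13 + √(-45 - 59*1/50) = -598/3 + √(-45 - 59/50) = -598/3 + √(-2309/50) = -598/3 + I*√4618/10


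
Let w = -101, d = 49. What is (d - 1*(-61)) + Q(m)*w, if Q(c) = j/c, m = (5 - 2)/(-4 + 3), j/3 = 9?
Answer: 1019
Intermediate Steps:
j = 27 (j = 3*9 = 27)
m = -3 (m = 3/(-1) = 3*(-1) = -3)
Q(c) = 27/c
(d - 1*(-61)) + Q(m)*w = (49 - 1*(-61)) + (27/(-3))*(-101) = (49 + 61) + (27*(-1/3))*(-101) = 110 - 9*(-101) = 110 + 909 = 1019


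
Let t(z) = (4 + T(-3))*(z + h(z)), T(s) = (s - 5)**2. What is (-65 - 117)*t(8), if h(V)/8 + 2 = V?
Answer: -693056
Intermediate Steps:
T(s) = (-5 + s)**2
h(V) = -16 + 8*V
t(z) = -1088 + 612*z (t(z) = (4 + (-5 - 3)**2)*(z + (-16 + 8*z)) = (4 + (-8)**2)*(-16 + 9*z) = (4 + 64)*(-16 + 9*z) = 68*(-16 + 9*z) = -1088 + 612*z)
(-65 - 117)*t(8) = (-65 - 117)*(-1088 + 612*8) = -182*(-1088 + 4896) = -182*3808 = -693056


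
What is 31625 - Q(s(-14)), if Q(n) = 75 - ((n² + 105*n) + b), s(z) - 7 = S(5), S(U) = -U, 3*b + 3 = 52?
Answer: 95341/3 ≈ 31780.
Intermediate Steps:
b = 49/3 (b = -1 + (⅓)*52 = -1 + 52/3 = 49/3 ≈ 16.333)
s(z) = 2 (s(z) = 7 - 1*5 = 7 - 5 = 2)
Q(n) = 176/3 - n² - 105*n (Q(n) = 75 - ((n² + 105*n) + 49/3) = 75 - (49/3 + n² + 105*n) = 75 + (-49/3 - n² - 105*n) = 176/3 - n² - 105*n)
31625 - Q(s(-14)) = 31625 - (176/3 - 1*2² - 105*2) = 31625 - (176/3 - 1*4 - 210) = 31625 - (176/3 - 4 - 210) = 31625 - 1*(-466/3) = 31625 + 466/3 = 95341/3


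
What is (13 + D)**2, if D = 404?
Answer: 173889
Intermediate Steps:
(13 + D)**2 = (13 + 404)**2 = 417**2 = 173889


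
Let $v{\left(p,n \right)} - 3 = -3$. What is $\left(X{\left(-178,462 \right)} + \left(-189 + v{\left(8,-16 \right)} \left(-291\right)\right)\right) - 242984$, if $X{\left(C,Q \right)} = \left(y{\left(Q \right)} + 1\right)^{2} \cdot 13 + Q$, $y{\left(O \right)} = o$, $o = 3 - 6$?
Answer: $-242659$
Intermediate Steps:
$v{\left(p,n \right)} = 0$ ($v{\left(p,n \right)} = 3 - 3 = 0$)
$o = -3$ ($o = 3 - 6 = -3$)
$y{\left(O \right)} = -3$
$X{\left(C,Q \right)} = 52 + Q$ ($X{\left(C,Q \right)} = \left(-3 + 1\right)^{2} \cdot 13 + Q = \left(-2\right)^{2} \cdot 13 + Q = 4 \cdot 13 + Q = 52 + Q$)
$\left(X{\left(-178,462 \right)} + \left(-189 + v{\left(8,-16 \right)} \left(-291\right)\right)\right) - 242984 = \left(\left(52 + 462\right) + \left(-189 + 0 \left(-291\right)\right)\right) - 242984 = \left(514 + \left(-189 + 0\right)\right) - 242984 = \left(514 - 189\right) - 242984 = 325 - 242984 = -242659$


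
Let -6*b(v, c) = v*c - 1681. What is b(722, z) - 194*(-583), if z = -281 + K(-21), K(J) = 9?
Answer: 876677/6 ≈ 1.4611e+5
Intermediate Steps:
z = -272 (z = -281 + 9 = -272)
b(v, c) = 1681/6 - c*v/6 (b(v, c) = -(v*c - 1681)/6 = -(c*v - 1681)/6 = -(-1681 + c*v)/6 = 1681/6 - c*v/6)
b(722, z) - 194*(-583) = (1681/6 - 1/6*(-272)*722) - 194*(-583) = (1681/6 + 98192/3) - 1*(-113102) = 198065/6 + 113102 = 876677/6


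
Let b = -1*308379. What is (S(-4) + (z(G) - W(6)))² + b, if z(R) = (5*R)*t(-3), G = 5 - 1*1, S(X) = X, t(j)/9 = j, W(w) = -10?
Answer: -23223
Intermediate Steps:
t(j) = 9*j
G = 4 (G = 5 - 1 = 4)
b = -308379
z(R) = -135*R (z(R) = (5*R)*(9*(-3)) = (5*R)*(-27) = -135*R)
(S(-4) + (z(G) - W(6)))² + b = (-4 + (-135*4 - 1*(-10)))² - 308379 = (-4 + (-540 + 10))² - 308379 = (-4 - 530)² - 308379 = (-534)² - 308379 = 285156 - 308379 = -23223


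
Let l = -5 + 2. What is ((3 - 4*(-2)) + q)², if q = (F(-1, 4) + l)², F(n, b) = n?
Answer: 729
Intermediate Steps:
l = -3
q = 16 (q = (-1 - 3)² = (-4)² = 16)
((3 - 4*(-2)) + q)² = ((3 - 4*(-2)) + 16)² = ((3 + 8) + 16)² = (11 + 16)² = 27² = 729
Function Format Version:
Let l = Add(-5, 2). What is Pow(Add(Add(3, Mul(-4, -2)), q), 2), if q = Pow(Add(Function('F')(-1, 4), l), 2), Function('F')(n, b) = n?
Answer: 729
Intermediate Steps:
l = -3
q = 16 (q = Pow(Add(-1, -3), 2) = Pow(-4, 2) = 16)
Pow(Add(Add(3, Mul(-4, -2)), q), 2) = Pow(Add(Add(3, Mul(-4, -2)), 16), 2) = Pow(Add(Add(3, 8), 16), 2) = Pow(Add(11, 16), 2) = Pow(27, 2) = 729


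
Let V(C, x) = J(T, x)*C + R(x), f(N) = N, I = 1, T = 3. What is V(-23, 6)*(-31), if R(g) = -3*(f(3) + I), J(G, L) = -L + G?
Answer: -1767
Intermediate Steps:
J(G, L) = G - L
R(g) = -12 (R(g) = -3*(3 + 1) = -3*4 = -12)
V(C, x) = -12 + C*(3 - x) (V(C, x) = (3 - x)*C - 12 = C*(3 - x) - 12 = -12 + C*(3 - x))
V(-23, 6)*(-31) = (-12 - 1*(-23)*(-3 + 6))*(-31) = (-12 - 1*(-23)*3)*(-31) = (-12 + 69)*(-31) = 57*(-31) = -1767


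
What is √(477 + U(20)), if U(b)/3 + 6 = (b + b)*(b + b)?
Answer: √5259 ≈ 72.519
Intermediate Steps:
U(b) = -18 + 12*b² (U(b) = -18 + 3*((b + b)*(b + b)) = -18 + 3*((2*b)*(2*b)) = -18 + 3*(4*b²) = -18 + 12*b²)
√(477 + U(20)) = √(477 + (-18 + 12*20²)) = √(477 + (-18 + 12*400)) = √(477 + (-18 + 4800)) = √(477 + 4782) = √5259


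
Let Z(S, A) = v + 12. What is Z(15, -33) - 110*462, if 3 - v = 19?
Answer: -50824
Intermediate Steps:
v = -16 (v = 3 - 1*19 = 3 - 19 = -16)
Z(S, A) = -4 (Z(S, A) = -16 + 12 = -4)
Z(15, -33) - 110*462 = -4 - 110*462 = -4 - 50820 = -50824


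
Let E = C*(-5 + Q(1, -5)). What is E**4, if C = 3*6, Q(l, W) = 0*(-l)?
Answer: 65610000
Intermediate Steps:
Q(l, W) = 0
C = 18
E = -90 (E = 18*(-5 + 0) = 18*(-5) = -90)
E**4 = (-90)**4 = 65610000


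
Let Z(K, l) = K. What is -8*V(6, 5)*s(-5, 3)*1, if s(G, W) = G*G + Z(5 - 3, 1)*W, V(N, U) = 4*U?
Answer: -4960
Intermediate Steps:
s(G, W) = G² + 2*W (s(G, W) = G*G + (5 - 3)*W = G² + 2*W)
-8*V(6, 5)*s(-5, 3)*1 = -8*4*5*((-5)² + 2*3)*1 = -160*(25 + 6)*1 = -160*31*1 = -8*620*1 = -4960*1 = -4960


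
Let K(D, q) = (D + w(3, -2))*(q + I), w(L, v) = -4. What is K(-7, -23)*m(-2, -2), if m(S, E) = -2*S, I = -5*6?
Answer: 2332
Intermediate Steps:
I = -30
K(D, q) = (-30 + q)*(-4 + D) (K(D, q) = (D - 4)*(q - 30) = (-4 + D)*(-30 + q) = (-30 + q)*(-4 + D))
K(-7, -23)*m(-2, -2) = (120 - 30*(-7) - 4*(-23) - 7*(-23))*(-2*(-2)) = (120 + 210 + 92 + 161)*4 = 583*4 = 2332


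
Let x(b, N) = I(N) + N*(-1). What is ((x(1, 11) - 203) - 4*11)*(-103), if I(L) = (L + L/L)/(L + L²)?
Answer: 292211/11 ≈ 26565.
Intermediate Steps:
I(L) = (1 + L)/(L + L²) (I(L) = (L + 1)/(L + L²) = (1 + L)/(L + L²))
x(b, N) = 1/N - N (x(b, N) = 1/N + N*(-1) = 1/N - N)
((x(1, 11) - 203) - 4*11)*(-103) = (((1/11 - 1*11) - 203) - 4*11)*(-103) = (((1/11 - 11) - 203) - 44)*(-103) = ((-120/11 - 203) - 44)*(-103) = (-2353/11 - 44)*(-103) = -2837/11*(-103) = 292211/11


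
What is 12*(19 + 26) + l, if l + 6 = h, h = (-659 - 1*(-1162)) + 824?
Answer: 1861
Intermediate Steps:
h = 1327 (h = (-659 + 1162) + 824 = 503 + 824 = 1327)
l = 1321 (l = -6 + 1327 = 1321)
12*(19 + 26) + l = 12*(19 + 26) + 1321 = 12*45 + 1321 = 540 + 1321 = 1861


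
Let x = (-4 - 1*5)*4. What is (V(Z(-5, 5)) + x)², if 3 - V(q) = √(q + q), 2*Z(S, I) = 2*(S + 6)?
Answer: (33 + √2)² ≈ 1184.3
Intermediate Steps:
Z(S, I) = 6 + S (Z(S, I) = (2*(S + 6))/2 = (2*(6 + S))/2 = (12 + 2*S)/2 = 6 + S)
V(q) = 3 - √2*√q (V(q) = 3 - √(q + q) = 3 - √(2*q) = 3 - √2*√q)
x = -36 (x = (-4 - 5)*4 = -9*4 = -36)
(V(Z(-5, 5)) + x)² = ((3 - √2*√(6 - 5)) - 36)² = ((3 - √2*√1) - 36)² = ((3 - 1*√2*1) - 36)² = ((3 - √2) - 36)² = (-33 - √2)²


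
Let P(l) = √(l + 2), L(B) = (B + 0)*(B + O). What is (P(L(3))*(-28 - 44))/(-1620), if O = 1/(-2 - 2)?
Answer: √41/45 ≈ 0.14229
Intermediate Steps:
O = -¼ (O = 1/(-4) = -¼ ≈ -0.25000)
L(B) = B*(-¼ + B) (L(B) = (B + 0)*(B - ¼) = B*(-¼ + B))
P(l) = √(2 + l)
(P(L(3))*(-28 - 44))/(-1620) = (√(2 + 3*(-¼ + 3))*(-28 - 44))/(-1620) = (√(2 + 3*(11/4))*(-72))*(-1/1620) = (√(2 + 33/4)*(-72))*(-1/1620) = (√(41/4)*(-72))*(-1/1620) = ((√41/2)*(-72))*(-1/1620) = -36*√41*(-1/1620) = √41/45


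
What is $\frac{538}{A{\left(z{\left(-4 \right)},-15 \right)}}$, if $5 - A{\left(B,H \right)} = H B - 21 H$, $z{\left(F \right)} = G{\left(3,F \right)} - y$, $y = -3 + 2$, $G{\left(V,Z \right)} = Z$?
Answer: $- \frac{538}{355} \approx -1.5155$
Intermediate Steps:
$y = -1$
$z{\left(F \right)} = 1 + F$ ($z{\left(F \right)} = F - -1 = F + 1 = 1 + F$)
$A{\left(B,H \right)} = 5 + 21 H - B H$ ($A{\left(B,H \right)} = 5 - \left(H B - 21 H\right) = 5 - \left(B H - 21 H\right) = 5 - \left(- 21 H + B H\right) = 5 + 21 H - B H$)
$\frac{538}{A{\left(z{\left(-4 \right)},-15 \right)}} = \frac{538}{5 + 21 \left(-15\right) - \left(1 - 4\right) \left(-15\right)} = \frac{538}{5 - 315 - \left(-3\right) \left(-15\right)} = \frac{538}{5 - 315 - 45} = \frac{538}{-355} = 538 \left(- \frac{1}{355}\right) = - \frac{538}{355}$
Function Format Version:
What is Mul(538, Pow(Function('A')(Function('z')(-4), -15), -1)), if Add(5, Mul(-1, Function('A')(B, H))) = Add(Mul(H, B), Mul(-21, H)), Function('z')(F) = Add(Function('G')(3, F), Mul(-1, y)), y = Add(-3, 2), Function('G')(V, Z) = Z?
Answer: Rational(-538, 355) ≈ -1.5155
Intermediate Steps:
y = -1
Function('z')(F) = Add(1, F) (Function('z')(F) = Add(F, Mul(-1, -1)) = Add(F, 1) = Add(1, F))
Function('A')(B, H) = Add(5, Mul(21, H), Mul(-1, B, H)) (Function('A')(B, H) = Add(5, Mul(-1, Add(Mul(H, B), Mul(-21, H)))) = Add(5, Mul(-1, Add(Mul(B, H), Mul(-21, H)))) = Add(5, Mul(-1, Add(Mul(-21, H), Mul(B, H)))) = Add(5, Add(Mul(21, H), Mul(-1, B, H))) = Add(5, Mul(21, H), Mul(-1, B, H)))
Mul(538, Pow(Function('A')(Function('z')(-4), -15), -1)) = Mul(538, Pow(Add(5, Mul(21, -15), Mul(-1, Add(1, -4), -15)), -1)) = Mul(538, Pow(Add(5, -315, Mul(-1, -3, -15)), -1)) = Mul(538, Pow(Add(5, -315, -45), -1)) = Mul(538, Pow(-355, -1)) = Mul(538, Rational(-1, 355)) = Rational(-538, 355)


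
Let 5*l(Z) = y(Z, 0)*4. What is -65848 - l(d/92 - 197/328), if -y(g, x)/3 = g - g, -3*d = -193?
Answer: -65848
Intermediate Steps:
d = 193/3 (d = -⅓*(-193) = 193/3 ≈ 64.333)
y(g, x) = 0 (y(g, x) = -3*(g - g) = -3*0 = 0)
l(Z) = 0 (l(Z) = (0*4)/5 = (⅕)*0 = 0)
-65848 - l(d/92 - 197/328) = -65848 - 1*0 = -65848 + 0 = -65848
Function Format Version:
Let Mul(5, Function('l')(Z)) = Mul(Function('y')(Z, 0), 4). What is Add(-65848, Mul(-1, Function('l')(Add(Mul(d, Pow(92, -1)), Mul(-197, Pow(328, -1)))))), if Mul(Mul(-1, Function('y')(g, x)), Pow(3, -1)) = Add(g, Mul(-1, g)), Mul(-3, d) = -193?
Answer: -65848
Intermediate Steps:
d = Rational(193, 3) (d = Mul(Rational(-1, 3), -193) = Rational(193, 3) ≈ 64.333)
Function('y')(g, x) = 0 (Function('y')(g, x) = Mul(-3, Add(g, Mul(-1, g))) = Mul(-3, 0) = 0)
Function('l')(Z) = 0 (Function('l')(Z) = Mul(Rational(1, 5), Mul(0, 4)) = Mul(Rational(1, 5), 0) = 0)
Add(-65848, Mul(-1, Function('l')(Add(Mul(d, Pow(92, -1)), Mul(-197, Pow(328, -1)))))) = Add(-65848, Mul(-1, 0)) = Add(-65848, 0) = -65848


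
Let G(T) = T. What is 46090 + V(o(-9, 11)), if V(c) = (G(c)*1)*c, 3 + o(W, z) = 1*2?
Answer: 46091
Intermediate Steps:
o(W, z) = -1 (o(W, z) = -3 + 1*2 = -3 + 2 = -1)
V(c) = c² (V(c) = (c*1)*c = c*c = c²)
46090 + V(o(-9, 11)) = 46090 + (-1)² = 46090 + 1 = 46091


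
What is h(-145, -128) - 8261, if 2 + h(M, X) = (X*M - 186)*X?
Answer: -2360135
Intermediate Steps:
h(M, X) = -2 + X*(-186 + M*X) (h(M, X) = -2 + (X*M - 186)*X = -2 + (M*X - 186)*X = -2 + (-186 + M*X)*X = -2 + X*(-186 + M*X))
h(-145, -128) - 8261 = (-2 - 186*(-128) - 145*(-128)²) - 8261 = (-2 + 23808 - 145*16384) - 8261 = (-2 + 23808 - 2375680) - 8261 = -2351874 - 8261 = -2360135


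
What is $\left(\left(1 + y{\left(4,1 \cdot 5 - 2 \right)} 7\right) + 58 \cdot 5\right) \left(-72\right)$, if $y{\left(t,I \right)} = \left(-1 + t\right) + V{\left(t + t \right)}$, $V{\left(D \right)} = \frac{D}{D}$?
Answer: $-22968$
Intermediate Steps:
$V{\left(D \right)} = 1$
$y{\left(t,I \right)} = t$ ($y{\left(t,I \right)} = \left(-1 + t\right) + 1 = t$)
$\left(\left(1 + y{\left(4,1 \cdot 5 - 2 \right)} 7\right) + 58 \cdot 5\right) \left(-72\right) = \left(\left(1 + 4 \cdot 7\right) + 58 \cdot 5\right) \left(-72\right) = \left(\left(1 + 28\right) + 290\right) \left(-72\right) = \left(29 + 290\right) \left(-72\right) = 319 \left(-72\right) = -22968$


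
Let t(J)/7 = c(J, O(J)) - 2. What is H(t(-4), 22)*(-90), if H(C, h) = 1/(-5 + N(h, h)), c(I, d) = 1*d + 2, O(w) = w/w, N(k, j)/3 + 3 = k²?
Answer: -45/719 ≈ -0.062587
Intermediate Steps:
N(k, j) = -9 + 3*k²
O(w) = 1
c(I, d) = 2 + d (c(I, d) = d + 2 = 2 + d)
t(J) = 7 (t(J) = 7*((2 + 1) - 2) = 7*(3 - 2) = 7*1 = 7)
H(C, h) = 1/(-14 + 3*h²) (H(C, h) = 1/(-5 + (-9 + 3*h²)) = 1/(-14 + 3*h²))
H(t(-4), 22)*(-90) = -90/(-14 + 3*22²) = -90/(-14 + 3*484) = -90/(-14 + 1452) = -90/1438 = (1/1438)*(-90) = -45/719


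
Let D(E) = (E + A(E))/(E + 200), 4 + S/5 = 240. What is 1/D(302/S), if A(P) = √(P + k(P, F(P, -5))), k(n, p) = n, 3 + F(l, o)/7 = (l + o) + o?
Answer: -118151/1029 + 236302*√44545/155379 ≈ 206.16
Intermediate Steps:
S = 1180 (S = -20 + 5*240 = -20 + 1200 = 1180)
F(l, o) = -21 + 7*l + 14*o (F(l, o) = -21 + 7*((l + o) + o) = -21 + 7*(l + 2*o) = -21 + (7*l + 14*o) = -21 + 7*l + 14*o)
A(P) = √2*√P (A(P) = √(P + P) = √(2*P) = √2*√P)
D(E) = (E + √2*√E)/(200 + E) (D(E) = (E + √2*√E)/(E + 200) = (E + √2*√E)/(200 + E))
1/D(302/S) = 1/((302/1180 + √2*√(302/1180))/(200 + 302/1180)) = 1/((302*(1/1180) + √2*√(302*(1/1180)))/(200 + 302*(1/1180))) = 1/((151/590 + √2*√(151/590))/(200 + 151/590)) = 1/((151/590 + √2*(√89090/590))/(118151/590)) = 1/(590*(151/590 + √44545/295)/118151) = 1/(151/118151 + 2*√44545/118151)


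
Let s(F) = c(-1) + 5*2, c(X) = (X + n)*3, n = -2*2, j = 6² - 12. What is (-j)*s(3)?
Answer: 120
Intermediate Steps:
j = 24 (j = 36 - 12 = 24)
n = -4
c(X) = -12 + 3*X (c(X) = (X - 4)*3 = (-4 + X)*3 = -12 + 3*X)
s(F) = -5 (s(F) = (-12 + 3*(-1)) + 5*2 = (-12 - 3) + 10 = -15 + 10 = -5)
(-j)*s(3) = -1*24*(-5) = -24*(-5) = 120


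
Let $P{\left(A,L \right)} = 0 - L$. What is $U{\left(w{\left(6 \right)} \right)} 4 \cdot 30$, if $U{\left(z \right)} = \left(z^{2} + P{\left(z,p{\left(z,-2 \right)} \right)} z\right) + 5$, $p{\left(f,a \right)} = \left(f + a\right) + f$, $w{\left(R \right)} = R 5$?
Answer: $-100200$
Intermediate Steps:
$w{\left(R \right)} = 5 R$
$p{\left(f,a \right)} = a + 2 f$ ($p{\left(f,a \right)} = \left(a + f\right) + f = a + 2 f$)
$P{\left(A,L \right)} = - L$
$U{\left(z \right)} = 5 + z^{2} + z \left(2 - 2 z\right)$ ($U{\left(z \right)} = \left(z^{2} + - (-2 + 2 z) z\right) + 5 = \left(z^{2} + \left(2 - 2 z\right) z\right) + 5 = \left(z^{2} + z \left(2 - 2 z\right)\right) + 5 = 5 + z^{2} + z \left(2 - 2 z\right)$)
$U{\left(w{\left(6 \right)} \right)} 4 \cdot 30 = \left(5 - \left(5 \cdot 6\right)^{2} + 2 \cdot 5 \cdot 6\right) 4 \cdot 30 = \left(5 - 30^{2} + 2 \cdot 30\right) 4 \cdot 30 = \left(5 - 900 + 60\right) 4 \cdot 30 = \left(-835\right) 4 \cdot 30 = \left(-3340\right) 30 = -100200$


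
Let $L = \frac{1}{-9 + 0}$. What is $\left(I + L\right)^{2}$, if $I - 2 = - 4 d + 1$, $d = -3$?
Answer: $\frac{17956}{81} \approx 221.68$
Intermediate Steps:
$L = - \frac{1}{9}$ ($L = \frac{1}{-9} = - \frac{1}{9} \approx -0.11111$)
$I = 15$ ($I = 2 + \left(\left(-4\right) \left(-3\right) + 1\right) = 2 + \left(12 + 1\right) = 2 + 13 = 15$)
$\left(I + L\right)^{2} = \left(15 - \frac{1}{9}\right)^{2} = \left(\frac{134}{9}\right)^{2} = \frac{17956}{81}$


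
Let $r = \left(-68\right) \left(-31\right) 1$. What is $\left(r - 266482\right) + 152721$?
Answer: $-111653$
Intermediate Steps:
$r = 2108$ ($r = 2108 \cdot 1 = 2108$)
$\left(r - 266482\right) + 152721 = \left(2108 - 266482\right) + 152721 = -264374 + 152721 = -111653$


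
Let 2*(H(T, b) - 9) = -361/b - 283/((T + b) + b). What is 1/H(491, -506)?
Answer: 527252/5076547 ≈ 0.10386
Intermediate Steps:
H(T, b) = 9 - 361/(2*b) - 283/(2*(T + 2*b)) (H(T, b) = 9 + (-361/b - 283/((T + b) + b))/2 = 9 + (-361/b - 283/(T + 2*b))/2 = 9 + (-361/(2*b) - 283/(2*(T + 2*b))) = 9 - 361/(2*b) - 283/(2*(T + 2*b)))
1/H(491, -506) = 1/((1/2)*(-1005*(-506) - 361*491 + 36*(-506)**2 + 18*491*(-506))/(-506*(491 + 2*(-506)))) = 1/((1/2)*(-1/506)*(508530 - 177251 + 36*256036 - 4472028)/(491 - 1012)) = 1/((1/2)*(-1/506)*(508530 - 177251 + 9217296 - 4472028)/(-521)) = 1/((1/2)*(-1/506)*(-1/521)*5076547) = 1/(5076547/527252) = 527252/5076547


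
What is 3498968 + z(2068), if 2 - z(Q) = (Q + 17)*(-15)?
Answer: 3530245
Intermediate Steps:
z(Q) = 257 + 15*Q (z(Q) = 2 - (Q + 17)*(-15) = 2 - (17 + Q)*(-15) = 2 - (-255 - 15*Q) = 2 + (255 + 15*Q) = 257 + 15*Q)
3498968 + z(2068) = 3498968 + (257 + 15*2068) = 3498968 + (257 + 31020) = 3498968 + 31277 = 3530245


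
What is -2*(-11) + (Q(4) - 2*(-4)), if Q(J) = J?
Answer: 34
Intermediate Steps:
-2*(-11) + (Q(4) - 2*(-4)) = -2*(-11) + (4 - 2*(-4)) = 22 + (4 + 8) = 22 + 12 = 34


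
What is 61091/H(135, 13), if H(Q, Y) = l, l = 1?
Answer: 61091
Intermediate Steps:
H(Q, Y) = 1
61091/H(135, 13) = 61091/1 = 61091*1 = 61091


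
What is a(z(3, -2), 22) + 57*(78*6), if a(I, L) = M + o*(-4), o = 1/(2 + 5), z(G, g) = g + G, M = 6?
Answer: 186770/7 ≈ 26681.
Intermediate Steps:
z(G, g) = G + g
o = ⅐ (o = 1/7 = ⅐ ≈ 0.14286)
a(I, L) = 38/7 (a(I, L) = 6 + (⅐)*(-4) = 6 - 4/7 = 38/7)
a(z(3, -2), 22) + 57*(78*6) = 38/7 + 57*(78*6) = 38/7 + 57*468 = 38/7 + 26676 = 186770/7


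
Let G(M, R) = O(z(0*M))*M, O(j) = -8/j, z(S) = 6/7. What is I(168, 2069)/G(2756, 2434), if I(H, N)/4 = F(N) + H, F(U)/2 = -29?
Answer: -165/9646 ≈ -0.017106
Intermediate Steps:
F(U) = -58 (F(U) = 2*(-29) = -58)
z(S) = 6/7 (z(S) = 6*(⅐) = 6/7)
I(H, N) = -232 + 4*H (I(H, N) = 4*(-58 + H) = -232 + 4*H)
G(M, R) = -28*M/3 (G(M, R) = (-8/6/7)*M = (-8*7/6)*M = -28*M/3)
I(168, 2069)/G(2756, 2434) = (-232 + 4*168)/((-28/3*2756)) = (-232 + 672)/(-77168/3) = 440*(-3/77168) = -165/9646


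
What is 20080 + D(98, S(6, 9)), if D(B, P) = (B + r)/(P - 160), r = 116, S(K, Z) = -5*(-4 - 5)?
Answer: 2308986/115 ≈ 20078.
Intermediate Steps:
S(K, Z) = 45 (S(K, Z) = -5*(-9) = 45)
D(B, P) = (116 + B)/(-160 + P) (D(B, P) = (B + 116)/(P - 160) = (116 + B)/(-160 + P))
20080 + D(98, S(6, 9)) = 20080 + (116 + 98)/(-160 + 45) = 20080 + 214/(-115) = 20080 - 1/115*214 = 20080 - 214/115 = 2308986/115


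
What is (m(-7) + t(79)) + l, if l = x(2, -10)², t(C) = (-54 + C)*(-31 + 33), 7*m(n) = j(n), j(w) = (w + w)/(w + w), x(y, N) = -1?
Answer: 358/7 ≈ 51.143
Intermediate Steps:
j(w) = 1 (j(w) = (2*w)/((2*w)) = (2*w)*(1/(2*w)) = 1)
m(n) = ⅐ (m(n) = (⅐)*1 = ⅐)
t(C) = -108 + 2*C (t(C) = (-54 + C)*2 = -108 + 2*C)
l = 1 (l = (-1)² = 1)
(m(-7) + t(79)) + l = (⅐ + (-108 + 2*79)) + 1 = (⅐ + (-108 + 158)) + 1 = (⅐ + 50) + 1 = 351/7 + 1 = 358/7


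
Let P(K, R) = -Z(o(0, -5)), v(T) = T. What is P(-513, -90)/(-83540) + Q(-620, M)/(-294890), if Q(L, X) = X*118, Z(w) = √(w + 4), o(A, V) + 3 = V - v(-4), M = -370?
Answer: 118/797 ≈ 0.14806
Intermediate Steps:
o(A, V) = 1 + V (o(A, V) = -3 + (V - 1*(-4)) = -3 + (V + 4) = -3 + (4 + V) = 1 + V)
Z(w) = √(4 + w)
Q(L, X) = 118*X
P(K, R) = 0 (P(K, R) = -√(4 + (1 - 5)) = -√(4 - 4) = -√0 = -1*0 = 0)
P(-513, -90)/(-83540) + Q(-620, M)/(-294890) = 0/(-83540) + (118*(-370))/(-294890) = 0*(-1/83540) - 43660*(-1/294890) = 0 + 118/797 = 118/797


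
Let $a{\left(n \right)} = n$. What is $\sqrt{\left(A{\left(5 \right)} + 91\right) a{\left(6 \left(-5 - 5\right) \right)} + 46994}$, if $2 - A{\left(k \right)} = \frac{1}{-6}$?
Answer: $2 \sqrt{10351} \approx 203.48$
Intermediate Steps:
$A{\left(k \right)} = \frac{13}{6}$ ($A{\left(k \right)} = 2 - \frac{1}{-6} = 2 - - \frac{1}{6} = 2 + \frac{1}{6} = \frac{13}{6}$)
$\sqrt{\left(A{\left(5 \right)} + 91\right) a{\left(6 \left(-5 - 5\right) \right)} + 46994} = \sqrt{\left(\frac{13}{6} + 91\right) 6 \left(-5 - 5\right) + 46994} = \sqrt{\frac{559 \cdot 6 \left(-10\right)}{6} + 46994} = \sqrt{\frac{559}{6} \left(-60\right) + 46994} = \sqrt{-5590 + 46994} = \sqrt{41404} = 2 \sqrt{10351}$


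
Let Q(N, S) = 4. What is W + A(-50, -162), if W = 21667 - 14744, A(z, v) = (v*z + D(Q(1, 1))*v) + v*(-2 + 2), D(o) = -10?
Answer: 16643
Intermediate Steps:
A(z, v) = -10*v + v*z (A(z, v) = (v*z - 10*v) + v*(-2 + 2) = (-10*v + v*z) + v*0 = (-10*v + v*z) + 0 = -10*v + v*z)
W = 6923
W + A(-50, -162) = 6923 - 162*(-10 - 50) = 6923 - 162*(-60) = 6923 + 9720 = 16643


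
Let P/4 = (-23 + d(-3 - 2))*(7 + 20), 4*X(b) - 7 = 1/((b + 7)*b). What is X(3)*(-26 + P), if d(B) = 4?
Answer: -219229/60 ≈ -3653.8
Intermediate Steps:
X(b) = 7/4 + 1/(4*b*(7 + b)) (X(b) = 7/4 + (1/((b + 7)*b))/4 = 7/4 + (1/((7 + b)*b))/4 = 7/4 + (1/(b*(7 + b)))/4 = 7/4 + 1/(4*b*(7 + b)))
P = -2052 (P = 4*((-23 + 4)*(7 + 20)) = 4*(-19*27) = 4*(-513) = -2052)
X(3)*(-26 + P) = ((1/4)*(1 + 7*3**2 + 49*3)/(3*(7 + 3)))*(-26 - 2052) = ((1/4)*(1/3)*(1 + 7*9 + 147)/10)*(-2078) = ((1/4)*(1/3)*(1/10)*(1 + 63 + 147))*(-2078) = ((1/4)*(1/3)*(1/10)*211)*(-2078) = (211/120)*(-2078) = -219229/60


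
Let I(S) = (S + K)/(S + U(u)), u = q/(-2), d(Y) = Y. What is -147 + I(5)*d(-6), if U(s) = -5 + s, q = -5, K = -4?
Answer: -747/5 ≈ -149.40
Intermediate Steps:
u = 5/2 (u = -5/(-2) = -5*(-½) = 5/2 ≈ 2.5000)
I(S) = (-4 + S)/(-5/2 + S) (I(S) = (S - 4)/(S + (-5 + 5/2)) = (-4 + S)/(S - 5/2) = (-4 + S)/(-5/2 + S))
-147 + I(5)*d(-6) = -147 + (2*(-4 + 5)/(-5 + 2*5))*(-6) = -147 + (2*1/(-5 + 10))*(-6) = -147 + (2*1/5)*(-6) = -147 + (2*(⅕)*1)*(-6) = -147 + (⅖)*(-6) = -147 - 12/5 = -747/5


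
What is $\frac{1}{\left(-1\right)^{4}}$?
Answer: $1$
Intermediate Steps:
$\frac{1}{\left(-1\right)^{4}} = 1^{-1} = 1$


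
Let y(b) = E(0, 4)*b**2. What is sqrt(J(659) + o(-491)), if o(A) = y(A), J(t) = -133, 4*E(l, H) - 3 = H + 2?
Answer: sqrt(2169197)/2 ≈ 736.41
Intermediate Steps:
E(l, H) = 5/4 + H/4 (E(l, H) = 3/4 + (H + 2)/4 = 3/4 + (2 + H)/4 = 3/4 + (1/2 + H/4) = 5/4 + H/4)
y(b) = 9*b**2/4 (y(b) = (5/4 + (1/4)*4)*b**2 = (5/4 + 1)*b**2 = 9*b**2/4)
o(A) = 9*A**2/4
sqrt(J(659) + o(-491)) = sqrt(-133 + (9/4)*(-491)**2) = sqrt(-133 + (9/4)*241081) = sqrt(-133 + 2169729/4) = sqrt(2169197/4) = sqrt(2169197)/2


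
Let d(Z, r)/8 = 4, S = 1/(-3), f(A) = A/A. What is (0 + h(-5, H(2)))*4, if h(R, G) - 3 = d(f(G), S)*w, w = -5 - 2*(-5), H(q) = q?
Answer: 652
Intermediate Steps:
f(A) = 1
S = -⅓ ≈ -0.33333
d(Z, r) = 32 (d(Z, r) = 8*4 = 32)
w = 5 (w = -5 + 10 = 5)
h(R, G) = 163 (h(R, G) = 3 + 32*5 = 3 + 160 = 163)
(0 + h(-5, H(2)))*4 = (0 + 163)*4 = 163*4 = 652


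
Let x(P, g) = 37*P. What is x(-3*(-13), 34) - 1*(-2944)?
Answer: 4387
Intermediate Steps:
x(-3*(-13), 34) - 1*(-2944) = 37*(-3*(-13)) - 1*(-2944) = 37*39 + 2944 = 1443 + 2944 = 4387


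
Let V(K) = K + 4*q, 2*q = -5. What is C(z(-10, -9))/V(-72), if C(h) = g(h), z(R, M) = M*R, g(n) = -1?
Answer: 1/82 ≈ 0.012195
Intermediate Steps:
q = -5/2 (q = (½)*(-5) = -5/2 ≈ -2.5000)
V(K) = -10 + K (V(K) = K + 4*(-5/2) = K - 10 = -10 + K)
C(h) = -1
C(z(-10, -9))/V(-72) = -1/(-10 - 72) = -1/(-82) = -1*(-1/82) = 1/82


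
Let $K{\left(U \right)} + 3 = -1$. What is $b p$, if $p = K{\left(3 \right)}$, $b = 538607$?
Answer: $-2154428$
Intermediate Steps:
$K{\left(U \right)} = -4$ ($K{\left(U \right)} = -3 - 1 = -4$)
$p = -4$
$b p = 538607 \left(-4\right) = -2154428$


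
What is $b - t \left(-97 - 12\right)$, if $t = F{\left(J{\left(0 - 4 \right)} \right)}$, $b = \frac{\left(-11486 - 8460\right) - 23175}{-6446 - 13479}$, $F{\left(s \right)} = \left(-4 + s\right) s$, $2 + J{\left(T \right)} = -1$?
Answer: $\frac{45651446}{19925} \approx 2291.2$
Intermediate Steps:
$J{\left(T \right)} = -3$ ($J{\left(T \right)} = -2 - 1 = -3$)
$F{\left(s \right)} = s \left(-4 + s\right)$
$b = \frac{43121}{19925}$ ($b = \frac{-19946 - 23175}{-19925} = \left(-43121\right) \left(- \frac{1}{19925}\right) = \frac{43121}{19925} \approx 2.1642$)
$t = 21$ ($t = - 3 \left(-4 - 3\right) = \left(-3\right) \left(-7\right) = 21$)
$b - t \left(-97 - 12\right) = \frac{43121}{19925} - 21 \left(-97 - 12\right) = \frac{43121}{19925} - 21 \left(-109\right) = \frac{43121}{19925} - -2289 = \frac{43121}{19925} + 2289 = \frac{45651446}{19925}$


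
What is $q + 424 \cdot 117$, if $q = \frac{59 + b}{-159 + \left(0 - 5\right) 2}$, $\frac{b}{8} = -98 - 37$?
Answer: $\frac{8384773}{169} \approx 49614.0$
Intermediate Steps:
$b = -1080$ ($b = 8 \left(-98 - 37\right) = 8 \left(-135\right) = -1080$)
$q = \frac{1021}{169}$ ($q = \frac{59 - 1080}{-159 + \left(0 - 5\right) 2} = - \frac{1021}{-159 - 10} = - \frac{1021}{-169} = \left(-1021\right) \left(- \frac{1}{169}\right) = \frac{1021}{169} \approx 6.0414$)
$q + 424 \cdot 117 = \frac{1021}{169} + 424 \cdot 117 = \frac{1021}{169} + 49608 = \frac{8384773}{169}$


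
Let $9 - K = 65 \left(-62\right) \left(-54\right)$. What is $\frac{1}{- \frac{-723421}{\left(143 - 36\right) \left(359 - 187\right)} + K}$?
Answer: $- \frac{18404}{4004189423} \approx -4.5962 \cdot 10^{-6}$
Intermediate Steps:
$K = -217611$ ($K = 9 - 65 \left(-62\right) \left(-54\right) = 9 - \left(-4030\right) \left(-54\right) = 9 - 217620 = -217611$)
$\frac{1}{- \frac{-723421}{\left(143 - 36\right) \left(359 - 187\right)} + K} = \frac{1}{- \frac{-723421}{\left(143 - 36\right) \left(359 - 187\right)} - 217611} = \frac{1}{- \frac{-723421}{\left(143 - 36\right) 172} - 217611} = \frac{1}{- \frac{-723421}{107 \cdot 172} - 217611} = \frac{1}{- \frac{-723421}{18404} - 217611} = \frac{1}{\left(-1\right) \left(- \frac{723421}{18404}\right) - 217611} = \frac{1}{\frac{723421}{18404} - 217611} = \frac{1}{- \frac{4004189423}{18404}} = - \frac{18404}{4004189423}$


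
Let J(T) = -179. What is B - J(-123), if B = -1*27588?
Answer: -27409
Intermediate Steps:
B = -27588
B - J(-123) = -27588 - 1*(-179) = -27588 + 179 = -27409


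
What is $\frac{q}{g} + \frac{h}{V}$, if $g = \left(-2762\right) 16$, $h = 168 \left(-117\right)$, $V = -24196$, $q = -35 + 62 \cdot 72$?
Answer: $\frac{190368467}{267317408} \approx 0.71214$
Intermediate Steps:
$q = 4429$ ($q = -35 + 4464 = 4429$)
$h = -19656$
$g = -44192$
$\frac{q}{g} + \frac{h}{V} = \frac{4429}{-44192} - \frac{19656}{-24196} = 4429 \left(- \frac{1}{44192}\right) - - \frac{4914}{6049} = - \frac{4429}{44192} + \frac{4914}{6049} = \frac{190368467}{267317408}$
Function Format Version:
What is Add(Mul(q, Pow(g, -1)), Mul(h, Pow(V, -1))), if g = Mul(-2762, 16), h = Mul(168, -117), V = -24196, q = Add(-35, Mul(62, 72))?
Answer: Rational(190368467, 267317408) ≈ 0.71214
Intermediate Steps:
q = 4429 (q = Add(-35, 4464) = 4429)
h = -19656
g = -44192
Add(Mul(q, Pow(g, -1)), Mul(h, Pow(V, -1))) = Add(Mul(4429, Pow(-44192, -1)), Mul(-19656, Pow(-24196, -1))) = Add(Mul(4429, Rational(-1, 44192)), Mul(-19656, Rational(-1, 24196))) = Add(Rational(-4429, 44192), Rational(4914, 6049)) = Rational(190368467, 267317408)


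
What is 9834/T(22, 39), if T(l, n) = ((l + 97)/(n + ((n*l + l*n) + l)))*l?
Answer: 794319/119 ≈ 6675.0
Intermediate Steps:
T(l, n) = l*(97 + l)/(l + n + 2*l*n) (T(l, n) = ((97 + l)/(n + ((l*n + l*n) + l)))*l = ((97 + l)/(n + (2*l*n + l)))*l = ((97 + l)/(n + (l + 2*l*n)))*l = ((97 + l)/(l + n + 2*l*n))*l = l*(97 + l)/(l + n + 2*l*n))
9834/T(22, 39) = 9834/((22*(97 + 22)/(22 + 39 + 2*22*39))) = 9834/((22*119/(22 + 39 + 1716))) = 9834/((22*119/1777)) = 9834/((22*(1/1777)*119)) = 9834/(2618/1777) = 9834*(1777/2618) = 794319/119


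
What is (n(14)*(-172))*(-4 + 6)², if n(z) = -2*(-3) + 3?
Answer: -6192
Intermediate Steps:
n(z) = 9 (n(z) = 6 + 3 = 9)
(n(14)*(-172))*(-4 + 6)² = (9*(-172))*(-4 + 6)² = -1548*2² = -1548*4 = -6192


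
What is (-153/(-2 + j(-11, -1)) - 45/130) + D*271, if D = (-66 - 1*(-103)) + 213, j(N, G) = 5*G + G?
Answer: 7047953/104 ≈ 67769.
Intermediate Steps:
j(N, G) = 6*G
D = 250 (D = (-66 + 103) + 213 = 37 + 213 = 250)
(-153/(-2 + j(-11, -1)) - 45/130) + D*271 = (-153/(-2 + 6*(-1)) - 45/130) + 250*271 = (-153/(-2 - 6) - 45*1/130) + 67750 = (-153/(-8) - 9/26) + 67750 = (-153*(-⅛) - 9/26) + 67750 = (153/8 - 9/26) + 67750 = 1953/104 + 67750 = 7047953/104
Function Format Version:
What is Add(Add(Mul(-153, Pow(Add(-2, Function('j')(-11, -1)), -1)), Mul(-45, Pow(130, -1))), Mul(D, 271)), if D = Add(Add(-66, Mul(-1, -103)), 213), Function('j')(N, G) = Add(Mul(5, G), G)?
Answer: Rational(7047953, 104) ≈ 67769.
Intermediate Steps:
Function('j')(N, G) = Mul(6, G)
D = 250 (D = Add(Add(-66, 103), 213) = Add(37, 213) = 250)
Add(Add(Mul(-153, Pow(Add(-2, Function('j')(-11, -1)), -1)), Mul(-45, Pow(130, -1))), Mul(D, 271)) = Add(Add(Mul(-153, Pow(Add(-2, Mul(6, -1)), -1)), Mul(-45, Pow(130, -1))), Mul(250, 271)) = Add(Add(Mul(-153, Pow(Add(-2, -6), -1)), Mul(-45, Rational(1, 130))), 67750) = Add(Add(Mul(-153, Pow(-8, -1)), Rational(-9, 26)), 67750) = Add(Add(Mul(-153, Rational(-1, 8)), Rational(-9, 26)), 67750) = Add(Add(Rational(153, 8), Rational(-9, 26)), 67750) = Add(Rational(1953, 104), 67750) = Rational(7047953, 104)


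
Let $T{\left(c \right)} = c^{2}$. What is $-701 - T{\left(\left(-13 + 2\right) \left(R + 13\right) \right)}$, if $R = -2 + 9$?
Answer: $-49101$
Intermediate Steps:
$R = 7$
$-701 - T{\left(\left(-13 + 2\right) \left(R + 13\right) \right)} = -701 - \left(\left(-13 + 2\right) \left(7 + 13\right)\right)^{2} = -701 - \left(\left(-11\right) 20\right)^{2} = -701 - \left(-220\right)^{2} = -701 - 48400 = -49101$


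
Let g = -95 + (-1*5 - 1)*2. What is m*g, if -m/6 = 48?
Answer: 30816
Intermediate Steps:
m = -288 (m = -6*48 = -288)
g = -107 (g = -95 + (-5 - 1)*2 = -95 - 6*2 = -95 - 12 = -107)
m*g = -288*(-107) = 30816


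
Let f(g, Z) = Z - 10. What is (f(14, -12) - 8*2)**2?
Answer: 1444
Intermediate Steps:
f(g, Z) = -10 + Z
(f(14, -12) - 8*2)**2 = ((-10 - 12) - 8*2)**2 = (-22 - 16)**2 = (-38)**2 = 1444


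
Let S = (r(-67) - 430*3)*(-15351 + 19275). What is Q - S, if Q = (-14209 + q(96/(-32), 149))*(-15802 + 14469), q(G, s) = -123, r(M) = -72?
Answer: 24449044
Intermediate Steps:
Q = 19104556 (Q = (-14209 - 123)*(-15802 + 14469) = -14332*(-1333) = 19104556)
S = -5344488 (S = (-72 - 430*3)*(-15351 + 19275) = (-72 - 1290)*3924 = -1362*3924 = -5344488)
Q - S = 19104556 - 1*(-5344488) = 19104556 + 5344488 = 24449044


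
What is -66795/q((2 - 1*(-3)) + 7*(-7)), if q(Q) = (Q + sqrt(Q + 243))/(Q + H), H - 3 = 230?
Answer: 61718580/193 + 1402695*sqrt(199)/193 ≈ 4.2231e+5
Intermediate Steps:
H = 233 (H = 3 + 230 = 233)
q(Q) = (Q + sqrt(243 + Q))/(233 + Q) (q(Q) = (Q + sqrt(Q + 243))/(Q + 233) = (Q + sqrt(243 + Q))/(233 + Q))
-66795/q((2 - 1*(-3)) + 7*(-7)) = -66795*(233 + ((2 - 1*(-3)) + 7*(-7)))/(((2 - 1*(-3)) + 7*(-7)) + sqrt(243 + ((2 - 1*(-3)) + 7*(-7)))) = -66795*(233 + ((2 + 3) - 49))/(((2 + 3) - 49) + sqrt(243 + ((2 + 3) - 49))) = -66795*(233 + (5 - 49))/((5 - 49) + sqrt(243 + (5 - 49))) = -66795*(233 - 44)/(-44 + sqrt(243 - 44)) = -66795*189/(-44 + sqrt(199)) = -66795/(-44/189 + sqrt(199)/189)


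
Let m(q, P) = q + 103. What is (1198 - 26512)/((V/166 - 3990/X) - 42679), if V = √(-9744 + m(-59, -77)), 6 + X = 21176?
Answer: 33356066383175461044/56238043936258824821 + 47081532268590*I*√97/56238043936258824821 ≈ 0.59312 + 8.2453e-6*I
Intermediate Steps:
m(q, P) = 103 + q
X = 21170 (X = -6 + 21176 = 21170)
V = 10*I*√97 (V = √(-9744 + (103 - 59)) = √(-9744 + 44) = √(-9700) = 10*I*√97 ≈ 98.489*I)
(1198 - 26512)/((V/166 - 3990/X) - 42679) = (1198 - 26512)/(((10*I*√97)/166 - 3990/21170) - 42679) = -25314/(((10*I*√97)*(1/166) - 3990*1/21170) - 42679) = -25314/((5*I*√97/83 - 399/2117) - 42679) = -25314/((-399/2117 + 5*I*√97/83) - 42679) = -25314/(-90351842/2117 + 5*I*√97/83)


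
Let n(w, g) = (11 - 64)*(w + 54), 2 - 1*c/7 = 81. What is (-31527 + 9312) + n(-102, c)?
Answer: -19671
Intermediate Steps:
c = -553 (c = 14 - 7*81 = 14 - 567 = -553)
n(w, g) = -2862 - 53*w (n(w, g) = -53*(54 + w) = -2862 - 53*w)
(-31527 + 9312) + n(-102, c) = (-31527 + 9312) + (-2862 - 53*(-102)) = -22215 + (-2862 + 5406) = -22215 + 2544 = -19671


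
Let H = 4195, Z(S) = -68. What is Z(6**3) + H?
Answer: 4127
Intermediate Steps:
Z(6**3) + H = -68 + 4195 = 4127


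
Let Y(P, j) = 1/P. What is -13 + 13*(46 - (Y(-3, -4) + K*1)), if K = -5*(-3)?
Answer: 1183/3 ≈ 394.33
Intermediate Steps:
Y(P, j) = 1/P
K = 15
-13 + 13*(46 - (Y(-3, -4) + K*1)) = -13 + 13*(46 - (1/(-3) + 15*1)) = -13 + 13*(46 - (-⅓ + 15)) = -13 + 13*(46 - 1*44/3) = -13 + 13*(46 - 44/3) = -13 + 13*(94/3) = -13 + 1222/3 = 1183/3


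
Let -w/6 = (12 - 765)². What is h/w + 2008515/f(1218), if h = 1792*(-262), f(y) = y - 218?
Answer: 683354599381/340205400 ≈ 2008.7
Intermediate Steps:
w = -3402054 (w = -6*(12 - 765)² = -6*(-753)² = -6*567009 = -3402054)
f(y) = -218 + y
h = -469504
h/w + 2008515/f(1218) = -469504/(-3402054) + 2008515/(-218 + 1218) = -469504*(-1/3402054) + 2008515/1000 = 234752/1701027 + 2008515*(1/1000) = 234752/1701027 + 401703/200 = 683354599381/340205400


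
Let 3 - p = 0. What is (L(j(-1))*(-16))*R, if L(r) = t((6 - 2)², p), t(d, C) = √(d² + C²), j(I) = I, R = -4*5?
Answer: 320*√265 ≈ 5209.2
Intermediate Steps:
p = 3 (p = 3 - 1*0 = 3 + 0 = 3)
R = -20
t(d, C) = √(C² + d²)
L(r) = √265 (L(r) = √(3² + ((6 - 2)²)²) = √(9 + (4²)²) = √(9 + 16²) = √(9 + 256) = √265)
(L(j(-1))*(-16))*R = (√265*(-16))*(-20) = -16*√265*(-20) = 320*√265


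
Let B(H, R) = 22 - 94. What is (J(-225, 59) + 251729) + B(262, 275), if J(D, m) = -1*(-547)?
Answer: 252204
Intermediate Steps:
B(H, R) = -72
J(D, m) = 547
(J(-225, 59) + 251729) + B(262, 275) = (547 + 251729) - 72 = 252276 - 72 = 252204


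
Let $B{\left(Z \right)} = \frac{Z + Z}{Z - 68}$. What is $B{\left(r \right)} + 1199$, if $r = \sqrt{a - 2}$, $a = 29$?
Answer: $\frac{5511749}{4597} - \frac{408 \sqrt{3}}{4597} \approx 1198.8$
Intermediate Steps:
$r = 3 \sqrt{3}$ ($r = \sqrt{29 - 2} = \sqrt{27} = 3 \sqrt{3} \approx 5.1962$)
$B{\left(Z \right)} = \frac{2 Z}{-68 + Z}$
$B{\left(r \right)} + 1199 = \frac{2 \cdot 3 \sqrt{3}}{-68 + 3 \sqrt{3}} + 1199 = \frac{6 \sqrt{3}}{-68 + 3 \sqrt{3}} + 1199 = 1199 + \frac{6 \sqrt{3}}{-68 + 3 \sqrt{3}}$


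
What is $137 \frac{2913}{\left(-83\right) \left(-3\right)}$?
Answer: $\frac{133027}{83} \approx 1602.7$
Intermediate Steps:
$137 \frac{2913}{\left(-83\right) \left(-3\right)} = 137 \cdot \frac{2913}{249} = 137 \cdot 2913 \cdot \frac{1}{249} = 137 \cdot \frac{971}{83} = \frac{133027}{83}$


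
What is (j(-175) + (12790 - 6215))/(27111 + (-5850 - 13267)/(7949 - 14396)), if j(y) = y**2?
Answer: 17130600/12485981 ≈ 1.3720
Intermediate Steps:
(j(-175) + (12790 - 6215))/(27111 + (-5850 - 13267)/(7949 - 14396)) = ((-175)**2 + (12790 - 6215))/(27111 + (-5850 - 13267)/(7949 - 14396)) = (30625 + 6575)/(27111 - 19117/(-6447)) = 37200/(27111 - 19117*(-1/6447)) = 37200/(27111 + 2731/921) = 37200/(24971962/921) = 37200*(921/24971962) = 17130600/12485981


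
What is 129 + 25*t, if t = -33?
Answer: -696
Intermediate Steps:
129 + 25*t = 129 + 25*(-33) = 129 - 825 = -696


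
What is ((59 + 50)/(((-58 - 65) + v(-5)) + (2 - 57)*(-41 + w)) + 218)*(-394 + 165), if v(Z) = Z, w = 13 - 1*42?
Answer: -185834645/3722 ≈ -49929.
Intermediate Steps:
w = -29 (w = 13 - 42 = -29)
((59 + 50)/(((-58 - 65) + v(-5)) + (2 - 57)*(-41 + w)) + 218)*(-394 + 165) = ((59 + 50)/(((-58 - 65) - 5) + (2 - 57)*(-41 - 29)) + 218)*(-394 + 165) = (109/((-123 - 5) - 55*(-70)) + 218)*(-229) = (109/(-128 + 3850) + 218)*(-229) = (109/3722 + 218)*(-229) = (811505/3722)*(-229) = -185834645/3722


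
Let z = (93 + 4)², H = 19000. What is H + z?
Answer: 28409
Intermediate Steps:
z = 9409 (z = 97² = 9409)
H + z = 19000 + 9409 = 28409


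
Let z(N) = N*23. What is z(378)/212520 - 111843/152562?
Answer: -3872067/5593940 ≈ -0.69219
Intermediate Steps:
z(N) = 23*N
z(378)/212520 - 111843/152562 = (23*378)/212520 - 111843/152562 = 8694*(1/212520) - 111843*1/152562 = 9/220 - 37281/50854 = -3872067/5593940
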